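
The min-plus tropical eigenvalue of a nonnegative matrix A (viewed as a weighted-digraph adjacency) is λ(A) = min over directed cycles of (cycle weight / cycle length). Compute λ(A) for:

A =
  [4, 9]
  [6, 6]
λ(A) = 4

Enumerate directed cycles and compute their means (weight / length). Sample:
  cycle 0 → 0: weight = 4, length = 1, mean = 4/1 ≈ 4.000
  cycle 1 → 1: weight = 6, length = 1, mean = 6/1 ≈ 6.000
  cycle 0 → 1 → 0: weight = 15, length = 2, mean = 15/2 ≈ 7.500
  cycle 1 → 0 → 1: weight = 15, length = 2, mean = 15/2 ≈ 7.500
Minimum mean = 4.000, attained e.g. along the cycle 0 → 0 with weight 4 and length 1. So λ(A) = 4/1 = 4.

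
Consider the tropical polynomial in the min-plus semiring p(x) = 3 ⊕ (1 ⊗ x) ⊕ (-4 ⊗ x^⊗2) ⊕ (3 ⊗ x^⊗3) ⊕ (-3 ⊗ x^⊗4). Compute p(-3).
p(-3) = -15

A tropical monomial a ⊗ x^⊗i evaluates to a + i · x. Evaluating each term at x = -3:
  Term 0 contributes 3 + 0 · -3 = 3
  Term 1 contributes 1 + 1 · -3 = -2
  Term 2 contributes -4 + 2 · -3 = -10
  Term 3 contributes 3 + 3 · -3 = -6
  Term 4 contributes -3 + 4 · -3 = -15
p(-3) = ⊕ of these = min[3, -2, -10, -6, -15] = -15.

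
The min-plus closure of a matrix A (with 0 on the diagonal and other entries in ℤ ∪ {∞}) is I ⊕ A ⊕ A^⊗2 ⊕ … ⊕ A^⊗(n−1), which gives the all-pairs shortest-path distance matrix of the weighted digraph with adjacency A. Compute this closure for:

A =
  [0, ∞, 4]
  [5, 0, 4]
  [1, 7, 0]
Closure =
  [0, 11, 4]
  [5, 0, 4]
  [1, 7, 0]

This is the Floyd-Warshall all-pairs shortest-path computation. For each intermediate vertex k = 0, 1, …, 2, update dist[i][j] ← min(dist[i][j], dist[i][k] + dist[k][j]). The final matrix gives, for each (i, j), the minimum total weight of any directed path from i to j (possibly empty when i = j).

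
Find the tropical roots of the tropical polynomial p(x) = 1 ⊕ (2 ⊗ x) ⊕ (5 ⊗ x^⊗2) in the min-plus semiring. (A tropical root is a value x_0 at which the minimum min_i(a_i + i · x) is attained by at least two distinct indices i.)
Roots: {-3, -1}

Each tropical root is a break point of the lower envelope of the lines y = a_i + i · x (there are 3 lines, with slopes 0, 1, ..., 2). Only the lines that attain the minimum somewhere contribute to roots; other lines are dominated. Here the surviving (envelope) indices are i = 2, i = 1, i = 0.
Intersections between consecutive envelope lines give the roots: for adjacent envelope indices i < j the intersection is x = (a_i − a_j) / (j − i). Reading off the sorted break points: {-3, -1}.
Verification: at each break x_0, at least two indices attain the minimum of min_i(a_i + i · x_0).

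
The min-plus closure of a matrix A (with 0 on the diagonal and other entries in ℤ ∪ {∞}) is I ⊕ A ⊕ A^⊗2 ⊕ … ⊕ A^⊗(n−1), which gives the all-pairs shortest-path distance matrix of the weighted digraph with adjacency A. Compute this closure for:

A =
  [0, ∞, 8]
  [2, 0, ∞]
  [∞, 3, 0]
Closure =
  [0, 11, 8]
  [2, 0, 10]
  [5, 3, 0]

This is the Floyd-Warshall all-pairs shortest-path computation. For each intermediate vertex k = 0, 1, …, 2, update dist[i][j] ← min(dist[i][j], dist[i][k] + dist[k][j]). The final matrix gives, for each (i, j), the minimum total weight of any directed path from i to j (possibly empty when i = j).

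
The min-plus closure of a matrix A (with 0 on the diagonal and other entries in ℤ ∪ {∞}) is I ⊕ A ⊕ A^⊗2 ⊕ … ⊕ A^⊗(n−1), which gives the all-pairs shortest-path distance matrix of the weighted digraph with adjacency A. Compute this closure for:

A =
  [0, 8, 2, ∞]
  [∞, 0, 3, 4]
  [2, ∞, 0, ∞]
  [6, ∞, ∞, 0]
Closure =
  [0, 8, 2, 12]
  [5, 0, 3, 4]
  [2, 10, 0, 14]
  [6, 14, 8, 0]

This is the Floyd-Warshall all-pairs shortest-path computation. For each intermediate vertex k = 0, 1, …, 3, update dist[i][j] ← min(dist[i][j], dist[i][k] + dist[k][j]). The final matrix gives, for each (i, j), the minimum total weight of any directed path from i to j (possibly empty when i = j).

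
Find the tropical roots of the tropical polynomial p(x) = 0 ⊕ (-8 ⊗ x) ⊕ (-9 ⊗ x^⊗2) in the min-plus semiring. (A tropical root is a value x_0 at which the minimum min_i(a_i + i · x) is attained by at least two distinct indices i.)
Roots: {1, 8}

Each tropical root is a break point of the lower envelope of the lines y = a_i + i · x (there are 3 lines, with slopes 0, 1, ..., 2). Only the lines that attain the minimum somewhere contribute to roots; other lines are dominated. Here the surviving (envelope) indices are i = 2, i = 1, i = 0.
Intersections between consecutive envelope lines give the roots: for adjacent envelope indices i < j the intersection is x = (a_i − a_j) / (j − i). Reading off the sorted break points: {1, 8}.
Verification: at each break x_0, at least two indices attain the minimum of min_i(a_i + i · x_0).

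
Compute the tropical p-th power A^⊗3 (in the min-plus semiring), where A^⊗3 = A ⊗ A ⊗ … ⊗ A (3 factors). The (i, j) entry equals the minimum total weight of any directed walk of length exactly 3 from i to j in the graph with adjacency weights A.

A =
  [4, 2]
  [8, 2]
A^⊗3 =
  [12, 6]
  [12, 6]

Each entry (A^⊗3)_ij equals the minimum over all length-3 walks i = v_0 → v_1 → … → v_3 = j of Σ_t A[v_t][v_{t+1}]. For example, for (i, j) = (0, 1) we minimise over 4 possible intermediate vertex sequences; the minimum is 6, attained along the walk 0 → 1 → 1 → 1.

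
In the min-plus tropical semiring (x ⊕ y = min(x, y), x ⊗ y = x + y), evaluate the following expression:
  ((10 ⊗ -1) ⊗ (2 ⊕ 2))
((10 ⊗ -1) ⊗ (2 ⊕ 2)) = 11

Expand innermost to outermost. Recall ⊕ takes the minimum of its arguments and ⊗ takes their sum. Working out the expression ((10 ⊗ -1) ⊗ (2 ⊕ 2)) gives 11.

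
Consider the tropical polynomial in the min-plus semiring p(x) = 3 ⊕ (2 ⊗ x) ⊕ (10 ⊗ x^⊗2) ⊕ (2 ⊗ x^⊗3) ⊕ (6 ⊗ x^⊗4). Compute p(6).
p(6) = 3

A tropical monomial a ⊗ x^⊗i evaluates to a + i · x. Evaluating each term at x = 6:
  Term 0 contributes 3 + 0 · 6 = 3
  Term 1 contributes 2 + 1 · 6 = 8
  Term 2 contributes 10 + 2 · 6 = 22
  Term 3 contributes 2 + 3 · 6 = 20
  Term 4 contributes 6 + 4 · 6 = 30
p(6) = ⊕ of these = min[3, 8, 22, 20, 30] = 3.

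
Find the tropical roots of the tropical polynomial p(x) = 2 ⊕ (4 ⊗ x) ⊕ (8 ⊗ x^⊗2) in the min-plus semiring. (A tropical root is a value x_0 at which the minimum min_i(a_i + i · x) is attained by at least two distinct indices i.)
Roots: {-4, -2}

Each tropical root is a break point of the lower envelope of the lines y = a_i + i · x (there are 3 lines, with slopes 0, 1, ..., 2). Only the lines that attain the minimum somewhere contribute to roots; other lines are dominated. Here the surviving (envelope) indices are i = 2, i = 1, i = 0.
Intersections between consecutive envelope lines give the roots: for adjacent envelope indices i < j the intersection is x = (a_i − a_j) / (j − i). Reading off the sorted break points: {-4, -2}.
Verification: at each break x_0, at least two indices attain the minimum of min_i(a_i + i · x_0).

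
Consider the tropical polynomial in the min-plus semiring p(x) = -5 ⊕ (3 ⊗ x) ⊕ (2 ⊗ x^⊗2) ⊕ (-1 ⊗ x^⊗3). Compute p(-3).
p(-3) = -10

A tropical monomial a ⊗ x^⊗i evaluates to a + i · x. Evaluating each term at x = -3:
  Term 0 contributes -5 + 0 · -3 = -5
  Term 1 contributes 3 + 1 · -3 = 0
  Term 2 contributes 2 + 2 · -3 = -4
  Term 3 contributes -1 + 3 · -3 = -10
p(-3) = ⊕ of these = min[-5, 0, -4, -10] = -10.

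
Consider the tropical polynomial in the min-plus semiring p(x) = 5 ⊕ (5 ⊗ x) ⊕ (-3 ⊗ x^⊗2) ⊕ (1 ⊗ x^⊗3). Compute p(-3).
p(-3) = -9

A tropical monomial a ⊗ x^⊗i evaluates to a + i · x. Evaluating each term at x = -3:
  Term 0 contributes 5 + 0 · -3 = 5
  Term 1 contributes 5 + 1 · -3 = 2
  Term 2 contributes -3 + 2 · -3 = -9
  Term 3 contributes 1 + 3 · -3 = -8
p(-3) = ⊕ of these = min[5, 2, -9, -8] = -9.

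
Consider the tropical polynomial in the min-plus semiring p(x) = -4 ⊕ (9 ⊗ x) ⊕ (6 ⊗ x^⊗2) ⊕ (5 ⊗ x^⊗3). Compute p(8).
p(8) = -4

A tropical monomial a ⊗ x^⊗i evaluates to a + i · x. Evaluating each term at x = 8:
  Term 0 contributes -4 + 0 · 8 = -4
  Term 1 contributes 9 + 1 · 8 = 17
  Term 2 contributes 6 + 2 · 8 = 22
  Term 3 contributes 5 + 3 · 8 = 29
p(8) = ⊕ of these = min[-4, 17, 22, 29] = -4.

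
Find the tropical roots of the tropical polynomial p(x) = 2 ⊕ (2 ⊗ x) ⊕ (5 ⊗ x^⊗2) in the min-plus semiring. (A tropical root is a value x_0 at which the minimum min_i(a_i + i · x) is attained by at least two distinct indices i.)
Roots: {-3, 0}

Each tropical root is a break point of the lower envelope of the lines y = a_i + i · x (there are 3 lines, with slopes 0, 1, ..., 2). Only the lines that attain the minimum somewhere contribute to roots; other lines are dominated. Here the surviving (envelope) indices are i = 2, i = 1, i = 0.
Intersections between consecutive envelope lines give the roots: for adjacent envelope indices i < j the intersection is x = (a_i − a_j) / (j − i). Reading off the sorted break points: {-3, 0}.
Verification: at each break x_0, at least two indices attain the minimum of min_i(a_i + i · x_0).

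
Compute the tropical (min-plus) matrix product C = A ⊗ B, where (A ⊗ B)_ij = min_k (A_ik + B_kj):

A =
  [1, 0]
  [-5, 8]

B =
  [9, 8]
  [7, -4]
A ⊗ B =
  [7, -4]
  [4, 3]

Apply the min-plus product entry-by-entry:
  C[0][0] = min over k of (A[0][0] + B[0][0] = 1 + 9 = 10, A[0][1] + B[1][0] = 0 + 7 = 7) = 7 (attained at k = 1)
  C[0][1] = min over k of (A[0][0] + B[0][1] = 1 + 8 = 9, A[0][1] + B[1][1] = 0 + -4 = -4) = -4 (attained at k = 1)
  C[1][0] = min over k of (A[1][0] + B[0][0] = -5 + 9 = 4, A[1][1] + B[1][0] = 8 + 7 = 15) = 4 (attained at k = 0)
  C[1][1] = min over k of (A[1][0] + B[0][1] = -5 + 8 = 3, A[1][1] + B[1][1] = 8 + -4 = 4) = 3 (attained at k = 0)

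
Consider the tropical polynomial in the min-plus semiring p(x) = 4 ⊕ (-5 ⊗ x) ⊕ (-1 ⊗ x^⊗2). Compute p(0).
p(0) = -5

A tropical monomial a ⊗ x^⊗i evaluates to a + i · x. Evaluating each term at x = 0:
  Term 0 contributes 4 + 0 · 0 = 4
  Term 1 contributes -5 + 1 · 0 = -5
  Term 2 contributes -1 + 2 · 0 = -1
p(0) = ⊕ of these = min[4, -5, -1] = -5.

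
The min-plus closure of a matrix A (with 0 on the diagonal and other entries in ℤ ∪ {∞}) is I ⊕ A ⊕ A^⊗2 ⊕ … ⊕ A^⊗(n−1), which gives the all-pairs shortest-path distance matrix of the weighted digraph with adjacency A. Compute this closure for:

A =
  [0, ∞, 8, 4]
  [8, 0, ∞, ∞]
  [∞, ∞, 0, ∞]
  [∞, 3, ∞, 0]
Closure =
  [0, 7, 8, 4]
  [8, 0, 16, 12]
  [∞, ∞, 0, ∞]
  [11, 3, 19, 0]

This is the Floyd-Warshall all-pairs shortest-path computation. For each intermediate vertex k = 0, 1, …, 3, update dist[i][j] ← min(dist[i][j], dist[i][k] + dist[k][j]). The final matrix gives, for each (i, j), the minimum total weight of any directed path from i to j (possibly empty when i = j).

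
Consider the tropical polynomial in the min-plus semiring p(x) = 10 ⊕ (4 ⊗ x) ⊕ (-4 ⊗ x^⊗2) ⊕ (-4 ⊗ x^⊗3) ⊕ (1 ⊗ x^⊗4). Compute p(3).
p(3) = 2

A tropical monomial a ⊗ x^⊗i evaluates to a + i · x. Evaluating each term at x = 3:
  Term 0 contributes 10 + 0 · 3 = 10
  Term 1 contributes 4 + 1 · 3 = 7
  Term 2 contributes -4 + 2 · 3 = 2
  Term 3 contributes -4 + 3 · 3 = 5
  Term 4 contributes 1 + 4 · 3 = 13
p(3) = ⊕ of these = min[10, 7, 2, 5, 13] = 2.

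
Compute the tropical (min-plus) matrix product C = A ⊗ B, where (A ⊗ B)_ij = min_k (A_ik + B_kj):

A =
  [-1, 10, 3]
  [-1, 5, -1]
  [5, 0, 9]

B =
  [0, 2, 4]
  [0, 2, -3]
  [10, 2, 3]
A ⊗ B =
  [-1, 1, 3]
  [-1, 1, 2]
  [0, 2, -3]

Apply the min-plus product entry-by-entry:
  C[0][0] = min over k of (A[0][0] + B[0][0] = -1 + 0 = -1, A[0][1] + B[1][0] = 10 + 0 = 10, A[0][2] + B[2][0] = 3 + 10 = 13) = -1 (attained at k = 0)
  C[0][1] = min over k of (A[0][0] + B[0][1] = -1 + 2 = 1, A[0][1] + B[1][1] = 10 + 2 = 12, A[0][2] + B[2][1] = 3 + 2 = 5) = 1 (attained at k = 0)
  C[0][2] = min over k of (A[0][0] + B[0][2] = -1 + 4 = 3, A[0][1] + B[1][2] = 10 + -3 = 7, A[0][2] + B[2][2] = 3 + 3 = 6) = 3 (attained at k = 0)
  C[1][0] = min over k of (A[1][0] + B[0][0] = -1 + 0 = -1, A[1][1] + B[1][0] = 5 + 0 = 5, A[1][2] + B[2][0] = -1 + 10 = 9) = -1 (attained at k = 0)
  C[1][1] = min over k of (A[1][0] + B[0][1] = -1 + 2 = 1, A[1][1] + B[1][1] = 5 + 2 = 7, A[1][2] + B[2][1] = -1 + 2 = 1) = 1 (attained at k = 0)
  C[1][2] = min over k of (A[1][0] + B[0][2] = -1 + 4 = 3, A[1][1] + B[1][2] = 5 + -3 = 2, A[1][2] + B[2][2] = -1 + 3 = 2) = 2 (attained at k = 1)
  C[2][0] = min over k of (A[2][0] + B[0][0] = 5 + 0 = 5, A[2][1] + B[1][0] = 0 + 0 = 0, A[2][2] + B[2][0] = 9 + 10 = 19) = 0 (attained at k = 1)
  C[2][1] = min over k of (A[2][0] + B[0][1] = 5 + 2 = 7, A[2][1] + B[1][1] = 0 + 2 = 2, A[2][2] + B[2][1] = 9 + 2 = 11) = 2 (attained at k = 1)
  C[2][2] = min over k of (A[2][0] + B[0][2] = 5 + 4 = 9, A[2][1] + B[1][2] = 0 + -3 = -3, A[2][2] + B[2][2] = 9 + 3 = 12) = -3 (attained at k = 1)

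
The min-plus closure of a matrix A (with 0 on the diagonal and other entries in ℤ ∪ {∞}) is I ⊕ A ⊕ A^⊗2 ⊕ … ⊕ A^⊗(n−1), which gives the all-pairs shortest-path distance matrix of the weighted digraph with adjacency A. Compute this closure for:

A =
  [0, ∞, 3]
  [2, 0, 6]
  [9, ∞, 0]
Closure =
  [0, ∞, 3]
  [2, 0, 5]
  [9, ∞, 0]

This is the Floyd-Warshall all-pairs shortest-path computation. For each intermediate vertex k = 0, 1, …, 2, update dist[i][j] ← min(dist[i][j], dist[i][k] + dist[k][j]). The final matrix gives, for each (i, j), the minimum total weight of any directed path from i to j (possibly empty when i = j).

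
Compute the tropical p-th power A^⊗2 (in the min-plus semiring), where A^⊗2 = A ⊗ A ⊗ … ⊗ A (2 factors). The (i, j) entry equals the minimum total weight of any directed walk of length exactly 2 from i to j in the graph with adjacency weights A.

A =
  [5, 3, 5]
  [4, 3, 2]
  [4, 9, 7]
A^⊗2 =
  [7, 6, 5]
  [6, 6, 5]
  [9, 7, 9]

Each entry (A^⊗2)_ij equals the minimum over all length-2 walks i = v_0 → v_1 → … → v_2 = j of Σ_t A[v_t][v_{t+1}]. For example, for (i, j) = (0, 2) we minimise over 3 possible intermediate vertex sequences; the minimum is 5, attained along the walk 0 → 1 → 2.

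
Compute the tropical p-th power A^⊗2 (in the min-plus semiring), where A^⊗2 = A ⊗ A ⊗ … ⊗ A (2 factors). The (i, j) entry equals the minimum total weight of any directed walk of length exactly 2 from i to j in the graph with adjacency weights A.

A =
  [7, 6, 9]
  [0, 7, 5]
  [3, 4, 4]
A^⊗2 =
  [6, 13, 11]
  [7, 6, 9]
  [4, 8, 8]

Each entry (A^⊗2)_ij equals the minimum over all length-2 walks i = v_0 → v_1 → … → v_2 = j of Σ_t A[v_t][v_{t+1}]. For example, for (i, j) = (0, 2) we minimise over 3 possible intermediate vertex sequences; the minimum is 11, attained along the walk 0 → 1 → 2.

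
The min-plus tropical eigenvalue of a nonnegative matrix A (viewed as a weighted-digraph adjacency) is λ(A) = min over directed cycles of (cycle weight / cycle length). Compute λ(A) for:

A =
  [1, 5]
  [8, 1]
λ(A) = 1

Enumerate directed cycles and compute their means (weight / length). Sample:
  cycle 0 → 0: weight = 1, length = 1, mean = 1/1 ≈ 1.000
  cycle 1 → 1: weight = 1, length = 1, mean = 1/1 ≈ 1.000
  cycle 0 → 1 → 0: weight = 13, length = 2, mean = 13/2 ≈ 6.500
  cycle 1 → 0 → 1: weight = 13, length = 2, mean = 13/2 ≈ 6.500
Minimum mean = 1.000, attained e.g. along the cycle 0 → 0 with weight 1 and length 1. So λ(A) = 1/1 = 1.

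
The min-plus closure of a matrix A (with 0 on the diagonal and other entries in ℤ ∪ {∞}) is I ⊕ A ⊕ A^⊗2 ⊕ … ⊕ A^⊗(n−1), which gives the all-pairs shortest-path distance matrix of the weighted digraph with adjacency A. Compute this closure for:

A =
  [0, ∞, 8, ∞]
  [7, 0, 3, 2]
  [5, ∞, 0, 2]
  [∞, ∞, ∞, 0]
Closure =
  [0, ∞, 8, 10]
  [7, 0, 3, 2]
  [5, ∞, 0, 2]
  [∞, ∞, ∞, 0]

This is the Floyd-Warshall all-pairs shortest-path computation. For each intermediate vertex k = 0, 1, …, 3, update dist[i][j] ← min(dist[i][j], dist[i][k] + dist[k][j]). The final matrix gives, for each (i, j), the minimum total weight of any directed path from i to j (possibly empty when i = j).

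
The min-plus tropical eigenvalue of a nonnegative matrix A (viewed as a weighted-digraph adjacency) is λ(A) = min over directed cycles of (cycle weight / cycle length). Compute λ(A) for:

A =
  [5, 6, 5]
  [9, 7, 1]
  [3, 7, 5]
λ(A) = 10/3

Enumerate directed cycles and compute their means (weight / length). Sample:
  cycle 0 → 0: weight = 5, length = 1, mean = 5/1 ≈ 5.000
  cycle 1 → 1: weight = 7, length = 1, mean = 7/1 ≈ 7.000
  cycle 2 → 2: weight = 5, length = 1, mean = 5/1 ≈ 5.000
  cycle 0 → 1 → 0: weight = 15, length = 2, mean = 15/2 ≈ 7.500
  cycle 0 → 2 → 0: weight = 8, length = 2, mean = 8/2 ≈ 4.000
  cycle 1 → 0 → 1: weight = 15, length = 2, mean = 15/2 ≈ 7.500
Minimum mean = 3.333, attained e.g. along the cycle 0 → 1 → 2 → 0 with weight 10 and length 3. So λ(A) = 10/3 = 10/3.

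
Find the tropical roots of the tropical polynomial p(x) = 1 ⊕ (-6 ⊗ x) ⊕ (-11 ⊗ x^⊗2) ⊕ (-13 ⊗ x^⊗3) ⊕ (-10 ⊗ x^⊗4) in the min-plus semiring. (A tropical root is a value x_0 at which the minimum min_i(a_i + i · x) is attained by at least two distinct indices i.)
Roots: {-3, 2, 5, 7}

Each tropical root is a break point of the lower envelope of the lines y = a_i + i · x (there are 5 lines, with slopes 0, 1, ..., 4). Only the lines that attain the minimum somewhere contribute to roots; other lines are dominated. Here the surviving (envelope) indices are i = 4, i = 3, i = 2, i = 1, i = 0.
Intersections between consecutive envelope lines give the roots: for adjacent envelope indices i < j the intersection is x = (a_i − a_j) / (j − i). Reading off the sorted break points: {-3, 2, 5, 7}.
Verification: at each break x_0, at least two indices attain the minimum of min_i(a_i + i · x_0).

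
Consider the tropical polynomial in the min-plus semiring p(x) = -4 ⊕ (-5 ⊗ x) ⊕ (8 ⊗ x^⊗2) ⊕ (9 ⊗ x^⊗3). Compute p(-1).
p(-1) = -6

A tropical monomial a ⊗ x^⊗i evaluates to a + i · x. Evaluating each term at x = -1:
  Term 0 contributes -4 + 0 · -1 = -4
  Term 1 contributes -5 + 1 · -1 = -6
  Term 2 contributes 8 + 2 · -1 = 6
  Term 3 contributes 9 + 3 · -1 = 6
p(-1) = ⊕ of these = min[-4, -6, 6, 6] = -6.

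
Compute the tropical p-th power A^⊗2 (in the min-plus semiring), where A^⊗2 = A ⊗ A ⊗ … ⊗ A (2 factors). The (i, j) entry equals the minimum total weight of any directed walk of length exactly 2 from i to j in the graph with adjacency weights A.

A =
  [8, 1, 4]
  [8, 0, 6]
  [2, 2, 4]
A^⊗2 =
  [6, 1, 7]
  [8, 0, 6]
  [6, 2, 6]

Each entry (A^⊗2)_ij equals the minimum over all length-2 walks i = v_0 → v_1 → … → v_2 = j of Σ_t A[v_t][v_{t+1}]. For example, for (i, j) = (0, 2) we minimise over 3 possible intermediate vertex sequences; the minimum is 7, attained along the walk 0 → 1 → 2.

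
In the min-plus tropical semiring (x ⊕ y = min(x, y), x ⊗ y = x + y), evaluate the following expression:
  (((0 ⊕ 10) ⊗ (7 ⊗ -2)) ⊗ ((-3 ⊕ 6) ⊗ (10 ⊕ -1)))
(((0 ⊕ 10) ⊗ (7 ⊗ -2)) ⊗ ((-3 ⊕ 6) ⊗ (10 ⊕ -1))) = 1

Expand innermost to outermost. Recall ⊕ takes the minimum of its arguments and ⊗ takes their sum. Working out the expression (((0 ⊕ 10) ⊗ (7 ⊗ -2)) ⊗ ((-3 ⊕ 6) ⊗ (10 ⊕ -1))) gives 1.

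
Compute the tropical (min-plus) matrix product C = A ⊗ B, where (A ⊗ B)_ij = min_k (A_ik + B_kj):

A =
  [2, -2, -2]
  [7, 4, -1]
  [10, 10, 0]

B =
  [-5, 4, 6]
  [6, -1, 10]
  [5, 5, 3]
A ⊗ B =
  [-3, -3, 1]
  [2, 3, 2]
  [5, 5, 3]

Apply the min-plus product entry-by-entry:
  C[0][0] = min over k of (A[0][0] + B[0][0] = 2 + -5 = -3, A[0][1] + B[1][0] = -2 + 6 = 4, A[0][2] + B[2][0] = -2 + 5 = 3) = -3 (attained at k = 0)
  C[0][1] = min over k of (A[0][0] + B[0][1] = 2 + 4 = 6, A[0][1] + B[1][1] = -2 + -1 = -3, A[0][2] + B[2][1] = -2 + 5 = 3) = -3 (attained at k = 1)
  C[0][2] = min over k of (A[0][0] + B[0][2] = 2 + 6 = 8, A[0][1] + B[1][2] = -2 + 10 = 8, A[0][2] + B[2][2] = -2 + 3 = 1) = 1 (attained at k = 2)
  C[1][0] = min over k of (A[1][0] + B[0][0] = 7 + -5 = 2, A[1][1] + B[1][0] = 4 + 6 = 10, A[1][2] + B[2][0] = -1 + 5 = 4) = 2 (attained at k = 0)
  C[1][1] = min over k of (A[1][0] + B[0][1] = 7 + 4 = 11, A[1][1] + B[1][1] = 4 + -1 = 3, A[1][2] + B[2][1] = -1 + 5 = 4) = 3 (attained at k = 1)
  C[1][2] = min over k of (A[1][0] + B[0][2] = 7 + 6 = 13, A[1][1] + B[1][2] = 4 + 10 = 14, A[1][2] + B[2][2] = -1 + 3 = 2) = 2 (attained at k = 2)
  C[2][0] = min over k of (A[2][0] + B[0][0] = 10 + -5 = 5, A[2][1] + B[1][0] = 10 + 6 = 16, A[2][2] + B[2][0] = 0 + 5 = 5) = 5 (attained at k = 0)
  C[2][1] = min over k of (A[2][0] + B[0][1] = 10 + 4 = 14, A[2][1] + B[1][1] = 10 + -1 = 9, A[2][2] + B[2][1] = 0 + 5 = 5) = 5 (attained at k = 2)
  C[2][2] = min over k of (A[2][0] + B[0][2] = 10 + 6 = 16, A[2][1] + B[1][2] = 10 + 10 = 20, A[2][2] + B[2][2] = 0 + 3 = 3) = 3 (attained at k = 2)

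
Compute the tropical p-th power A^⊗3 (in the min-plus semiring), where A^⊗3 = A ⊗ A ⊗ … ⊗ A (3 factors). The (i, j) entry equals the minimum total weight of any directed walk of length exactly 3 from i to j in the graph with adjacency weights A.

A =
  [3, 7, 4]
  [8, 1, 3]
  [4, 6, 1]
A^⊗3 =
  [9, 9, 6]
  [8, 3, 5]
  [6, 8, 3]

Each entry (A^⊗3)_ij equals the minimum over all length-3 walks i = v_0 → v_1 → … → v_3 = j of Σ_t A[v_t][v_{t+1}]. For example, for (i, j) = (0, 2) we minimise over 9 possible intermediate vertex sequences; the minimum is 6, attained along the walk 0 → 2 → 2 → 2.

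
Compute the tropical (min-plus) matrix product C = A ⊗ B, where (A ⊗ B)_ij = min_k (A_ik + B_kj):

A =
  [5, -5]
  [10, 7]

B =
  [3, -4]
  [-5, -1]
A ⊗ B =
  [-10, -6]
  [2, 6]

Apply the min-plus product entry-by-entry:
  C[0][0] = min over k of (A[0][0] + B[0][0] = 5 + 3 = 8, A[0][1] + B[1][0] = -5 + -5 = -10) = -10 (attained at k = 1)
  C[0][1] = min over k of (A[0][0] + B[0][1] = 5 + -4 = 1, A[0][1] + B[1][1] = -5 + -1 = -6) = -6 (attained at k = 1)
  C[1][0] = min over k of (A[1][0] + B[0][0] = 10 + 3 = 13, A[1][1] + B[1][0] = 7 + -5 = 2) = 2 (attained at k = 1)
  C[1][1] = min over k of (A[1][0] + B[0][1] = 10 + -4 = 6, A[1][1] + B[1][1] = 7 + -1 = 6) = 6 (attained at k = 0)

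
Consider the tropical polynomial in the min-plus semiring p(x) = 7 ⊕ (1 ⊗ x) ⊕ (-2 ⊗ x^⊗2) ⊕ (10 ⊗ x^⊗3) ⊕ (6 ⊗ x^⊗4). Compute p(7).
p(7) = 7

A tropical monomial a ⊗ x^⊗i evaluates to a + i · x. Evaluating each term at x = 7:
  Term 0 contributes 7 + 0 · 7 = 7
  Term 1 contributes 1 + 1 · 7 = 8
  Term 2 contributes -2 + 2 · 7 = 12
  Term 3 contributes 10 + 3 · 7 = 31
  Term 4 contributes 6 + 4 · 7 = 34
p(7) = ⊕ of these = min[7, 8, 12, 31, 34] = 7.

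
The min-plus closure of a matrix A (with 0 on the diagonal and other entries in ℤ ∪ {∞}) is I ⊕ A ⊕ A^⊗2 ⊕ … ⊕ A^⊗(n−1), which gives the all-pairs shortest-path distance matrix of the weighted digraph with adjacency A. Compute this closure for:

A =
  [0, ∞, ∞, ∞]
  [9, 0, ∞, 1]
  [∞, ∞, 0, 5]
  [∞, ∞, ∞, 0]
Closure =
  [0, ∞, ∞, ∞]
  [9, 0, ∞, 1]
  [∞, ∞, 0, 5]
  [∞, ∞, ∞, 0]

This is the Floyd-Warshall all-pairs shortest-path computation. For each intermediate vertex k = 0, 1, …, 3, update dist[i][j] ← min(dist[i][j], dist[i][k] + dist[k][j]). The final matrix gives, for each (i, j), the minimum total weight of any directed path from i to j (possibly empty when i = j).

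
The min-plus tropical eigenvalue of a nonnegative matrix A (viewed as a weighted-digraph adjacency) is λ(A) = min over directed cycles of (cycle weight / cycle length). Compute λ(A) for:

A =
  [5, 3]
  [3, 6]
λ(A) = 3

Enumerate directed cycles and compute their means (weight / length). Sample:
  cycle 0 → 0: weight = 5, length = 1, mean = 5/1 ≈ 5.000
  cycle 1 → 1: weight = 6, length = 1, mean = 6/1 ≈ 6.000
  cycle 0 → 1 → 0: weight = 6, length = 2, mean = 6/2 ≈ 3.000
  cycle 1 → 0 → 1: weight = 6, length = 2, mean = 6/2 ≈ 3.000
Minimum mean = 3.000, attained e.g. along the cycle 0 → 1 → 0 with weight 6 and length 2. So λ(A) = 6/2 = 3.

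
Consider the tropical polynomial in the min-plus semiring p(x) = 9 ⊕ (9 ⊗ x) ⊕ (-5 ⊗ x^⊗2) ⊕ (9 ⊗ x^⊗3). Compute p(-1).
p(-1) = -7

A tropical monomial a ⊗ x^⊗i evaluates to a + i · x. Evaluating each term at x = -1:
  Term 0 contributes 9 + 0 · -1 = 9
  Term 1 contributes 9 + 1 · -1 = 8
  Term 2 contributes -5 + 2 · -1 = -7
  Term 3 contributes 9 + 3 · -1 = 6
p(-1) = ⊕ of these = min[9, 8, -7, 6] = -7.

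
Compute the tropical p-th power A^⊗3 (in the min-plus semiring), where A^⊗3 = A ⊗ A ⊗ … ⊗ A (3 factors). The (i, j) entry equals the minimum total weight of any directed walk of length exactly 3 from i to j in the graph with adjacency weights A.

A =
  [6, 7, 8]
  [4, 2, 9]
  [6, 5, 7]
A^⊗3 =
  [13, 11, 18]
  [8, 6, 13]
  [11, 9, 16]

Each entry (A^⊗3)_ij equals the minimum over all length-3 walks i = v_0 → v_1 → … → v_3 = j of Σ_t A[v_t][v_{t+1}]. For example, for (i, j) = (0, 2) we minimise over 9 possible intermediate vertex sequences; the minimum is 18, attained along the walk 0 → 1 → 1 → 2.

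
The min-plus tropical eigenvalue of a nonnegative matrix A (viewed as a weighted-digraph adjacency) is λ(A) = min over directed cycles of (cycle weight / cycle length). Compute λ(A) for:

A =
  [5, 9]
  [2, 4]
λ(A) = 4

Enumerate directed cycles and compute their means (weight / length). Sample:
  cycle 0 → 0: weight = 5, length = 1, mean = 5/1 ≈ 5.000
  cycle 1 → 1: weight = 4, length = 1, mean = 4/1 ≈ 4.000
  cycle 0 → 1 → 0: weight = 11, length = 2, mean = 11/2 ≈ 5.500
  cycle 1 → 0 → 1: weight = 11, length = 2, mean = 11/2 ≈ 5.500
Minimum mean = 4.000, attained e.g. along the cycle 1 → 1 with weight 4 and length 1. So λ(A) = 4/1 = 4.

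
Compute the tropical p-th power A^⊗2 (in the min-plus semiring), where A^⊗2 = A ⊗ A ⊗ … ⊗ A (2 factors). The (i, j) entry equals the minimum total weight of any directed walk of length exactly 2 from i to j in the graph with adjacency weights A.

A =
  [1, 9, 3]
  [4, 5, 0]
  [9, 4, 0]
A^⊗2 =
  [2, 7, 3]
  [5, 4, 0]
  [8, 4, 0]

Each entry (A^⊗2)_ij equals the minimum over all length-2 walks i = v_0 → v_1 → … → v_2 = j of Σ_t A[v_t][v_{t+1}]. For example, for (i, j) = (0, 2) we minimise over 3 possible intermediate vertex sequences; the minimum is 3, attained along the walk 0 → 2 → 2.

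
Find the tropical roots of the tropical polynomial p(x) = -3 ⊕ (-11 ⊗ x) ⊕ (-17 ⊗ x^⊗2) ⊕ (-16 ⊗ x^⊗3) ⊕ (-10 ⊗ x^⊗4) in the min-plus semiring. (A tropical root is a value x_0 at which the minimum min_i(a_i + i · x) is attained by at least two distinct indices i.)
Roots: {-6, -1, 6, 8}

Each tropical root is a break point of the lower envelope of the lines y = a_i + i · x (there are 5 lines, with slopes 0, 1, ..., 4). Only the lines that attain the minimum somewhere contribute to roots; other lines are dominated. Here the surviving (envelope) indices are i = 4, i = 3, i = 2, i = 1, i = 0.
Intersections between consecutive envelope lines give the roots: for adjacent envelope indices i < j the intersection is x = (a_i − a_j) / (j − i). Reading off the sorted break points: {-6, -1, 6, 8}.
Verification: at each break x_0, at least two indices attain the minimum of min_i(a_i + i · x_0).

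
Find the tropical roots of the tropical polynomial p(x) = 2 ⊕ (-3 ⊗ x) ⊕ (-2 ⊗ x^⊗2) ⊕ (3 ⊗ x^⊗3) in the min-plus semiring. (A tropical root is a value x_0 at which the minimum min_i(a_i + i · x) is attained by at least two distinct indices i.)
Roots: {-5, -1, 5}

Each tropical root is a break point of the lower envelope of the lines y = a_i + i · x (there are 4 lines, with slopes 0, 1, ..., 3). Only the lines that attain the minimum somewhere contribute to roots; other lines are dominated. Here the surviving (envelope) indices are i = 3, i = 2, i = 1, i = 0.
Intersections between consecutive envelope lines give the roots: for adjacent envelope indices i < j the intersection is x = (a_i − a_j) / (j − i). Reading off the sorted break points: {-5, -1, 5}.
Verification: at each break x_0, at least two indices attain the minimum of min_i(a_i + i · x_0).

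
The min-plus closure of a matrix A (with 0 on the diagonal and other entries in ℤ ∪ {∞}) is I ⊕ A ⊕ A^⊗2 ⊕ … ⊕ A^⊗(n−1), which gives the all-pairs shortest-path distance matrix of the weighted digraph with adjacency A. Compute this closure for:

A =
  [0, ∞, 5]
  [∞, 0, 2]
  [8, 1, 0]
Closure =
  [0, 6, 5]
  [10, 0, 2]
  [8, 1, 0]

This is the Floyd-Warshall all-pairs shortest-path computation. For each intermediate vertex k = 0, 1, …, 2, update dist[i][j] ← min(dist[i][j], dist[i][k] + dist[k][j]). The final matrix gives, for each (i, j), the minimum total weight of any directed path from i to j (possibly empty when i = j).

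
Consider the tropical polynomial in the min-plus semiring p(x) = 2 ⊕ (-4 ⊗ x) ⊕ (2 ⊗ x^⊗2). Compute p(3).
p(3) = -1

A tropical monomial a ⊗ x^⊗i evaluates to a + i · x. Evaluating each term at x = 3:
  Term 0 contributes 2 + 0 · 3 = 2
  Term 1 contributes -4 + 1 · 3 = -1
  Term 2 contributes 2 + 2 · 3 = 8
p(3) = ⊕ of these = min[2, -1, 8] = -1.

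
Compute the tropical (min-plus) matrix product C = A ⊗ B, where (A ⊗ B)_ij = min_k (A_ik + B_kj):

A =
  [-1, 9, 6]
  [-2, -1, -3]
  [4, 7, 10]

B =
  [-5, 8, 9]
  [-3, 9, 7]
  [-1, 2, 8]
A ⊗ B =
  [-6, 7, 8]
  [-7, -1, 5]
  [-1, 12, 13]

Apply the min-plus product entry-by-entry:
  C[0][0] = min over k of (A[0][0] + B[0][0] = -1 + -5 = -6, A[0][1] + B[1][0] = 9 + -3 = 6, A[0][2] + B[2][0] = 6 + -1 = 5) = -6 (attained at k = 0)
  C[0][1] = min over k of (A[0][0] + B[0][1] = -1 + 8 = 7, A[0][1] + B[1][1] = 9 + 9 = 18, A[0][2] + B[2][1] = 6 + 2 = 8) = 7 (attained at k = 0)
  C[0][2] = min over k of (A[0][0] + B[0][2] = -1 + 9 = 8, A[0][1] + B[1][2] = 9 + 7 = 16, A[0][2] + B[2][2] = 6 + 8 = 14) = 8 (attained at k = 0)
  C[1][0] = min over k of (A[1][0] + B[0][0] = -2 + -5 = -7, A[1][1] + B[1][0] = -1 + -3 = -4, A[1][2] + B[2][0] = -3 + -1 = -4) = -7 (attained at k = 0)
  C[1][1] = min over k of (A[1][0] + B[0][1] = -2 + 8 = 6, A[1][1] + B[1][1] = -1 + 9 = 8, A[1][2] + B[2][1] = -3 + 2 = -1) = -1 (attained at k = 2)
  C[1][2] = min over k of (A[1][0] + B[0][2] = -2 + 9 = 7, A[1][1] + B[1][2] = -1 + 7 = 6, A[1][2] + B[2][2] = -3 + 8 = 5) = 5 (attained at k = 2)
  C[2][0] = min over k of (A[2][0] + B[0][0] = 4 + -5 = -1, A[2][1] + B[1][0] = 7 + -3 = 4, A[2][2] + B[2][0] = 10 + -1 = 9) = -1 (attained at k = 0)
  C[2][1] = min over k of (A[2][0] + B[0][1] = 4 + 8 = 12, A[2][1] + B[1][1] = 7 + 9 = 16, A[2][2] + B[2][1] = 10 + 2 = 12) = 12 (attained at k = 0)
  C[2][2] = min over k of (A[2][0] + B[0][2] = 4 + 9 = 13, A[2][1] + B[1][2] = 7 + 7 = 14, A[2][2] + B[2][2] = 10 + 8 = 18) = 13 (attained at k = 0)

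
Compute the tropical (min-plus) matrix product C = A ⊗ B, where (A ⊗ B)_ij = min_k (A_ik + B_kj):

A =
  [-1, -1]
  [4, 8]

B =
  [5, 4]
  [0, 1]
A ⊗ B =
  [-1, 0]
  [8, 8]

Apply the min-plus product entry-by-entry:
  C[0][0] = min over k of (A[0][0] + B[0][0] = -1 + 5 = 4, A[0][1] + B[1][0] = -1 + 0 = -1) = -1 (attained at k = 1)
  C[0][1] = min over k of (A[0][0] + B[0][1] = -1 + 4 = 3, A[0][1] + B[1][1] = -1 + 1 = 0) = 0 (attained at k = 1)
  C[1][0] = min over k of (A[1][0] + B[0][0] = 4 + 5 = 9, A[1][1] + B[1][0] = 8 + 0 = 8) = 8 (attained at k = 1)
  C[1][1] = min over k of (A[1][0] + B[0][1] = 4 + 4 = 8, A[1][1] + B[1][1] = 8 + 1 = 9) = 8 (attained at k = 0)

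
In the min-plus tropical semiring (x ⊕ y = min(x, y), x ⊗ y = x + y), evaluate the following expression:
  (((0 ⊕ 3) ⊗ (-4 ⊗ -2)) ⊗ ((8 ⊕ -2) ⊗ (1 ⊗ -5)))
(((0 ⊕ 3) ⊗ (-4 ⊗ -2)) ⊗ ((8 ⊕ -2) ⊗ (1 ⊗ -5))) = -12

Expand innermost to outermost. Recall ⊕ takes the minimum of its arguments and ⊗ takes their sum. Working out the expression (((0 ⊕ 3) ⊗ (-4 ⊗ -2)) ⊗ ((8 ⊕ -2) ⊗ (1 ⊗ -5))) gives -12.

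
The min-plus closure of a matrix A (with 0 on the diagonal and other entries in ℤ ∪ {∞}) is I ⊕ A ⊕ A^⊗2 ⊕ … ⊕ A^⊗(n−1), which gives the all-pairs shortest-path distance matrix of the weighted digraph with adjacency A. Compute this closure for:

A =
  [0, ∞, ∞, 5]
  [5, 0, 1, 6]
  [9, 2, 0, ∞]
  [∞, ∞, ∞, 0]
Closure =
  [0, ∞, ∞, 5]
  [5, 0, 1, 6]
  [7, 2, 0, 8]
  [∞, ∞, ∞, 0]

This is the Floyd-Warshall all-pairs shortest-path computation. For each intermediate vertex k = 0, 1, …, 3, update dist[i][j] ← min(dist[i][j], dist[i][k] + dist[k][j]). The final matrix gives, for each (i, j), the minimum total weight of any directed path from i to j (possibly empty when i = j).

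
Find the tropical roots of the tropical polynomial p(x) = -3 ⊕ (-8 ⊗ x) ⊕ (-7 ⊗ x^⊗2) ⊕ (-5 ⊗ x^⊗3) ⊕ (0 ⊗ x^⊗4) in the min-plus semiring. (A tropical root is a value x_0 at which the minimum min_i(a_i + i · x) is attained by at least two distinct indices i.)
Roots: {-5, -2, -1, 5}

Each tropical root is a break point of the lower envelope of the lines y = a_i + i · x (there are 5 lines, with slopes 0, 1, ..., 4). Only the lines that attain the minimum somewhere contribute to roots; other lines are dominated. Here the surviving (envelope) indices are i = 4, i = 3, i = 2, i = 1, i = 0.
Intersections between consecutive envelope lines give the roots: for adjacent envelope indices i < j the intersection is x = (a_i − a_j) / (j − i). Reading off the sorted break points: {-5, -2, -1, 5}.
Verification: at each break x_0, at least two indices attain the minimum of min_i(a_i + i · x_0).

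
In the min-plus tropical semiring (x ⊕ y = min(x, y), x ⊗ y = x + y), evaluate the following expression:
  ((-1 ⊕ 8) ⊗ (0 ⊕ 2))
((-1 ⊕ 8) ⊗ (0 ⊕ 2)) = -1

Expand innermost to outermost. Recall ⊕ takes the minimum of its arguments and ⊗ takes their sum. Working out the expression ((-1 ⊕ 8) ⊗ (0 ⊕ 2)) gives -1.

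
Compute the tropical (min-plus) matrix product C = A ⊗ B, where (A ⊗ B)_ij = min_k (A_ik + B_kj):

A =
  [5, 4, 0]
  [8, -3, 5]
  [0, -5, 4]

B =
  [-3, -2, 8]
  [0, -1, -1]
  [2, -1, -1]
A ⊗ B =
  [2, -1, -1]
  [-3, -4, -4]
  [-5, -6, -6]

Apply the min-plus product entry-by-entry:
  C[0][0] = min over k of (A[0][0] + B[0][0] = 5 + -3 = 2, A[0][1] + B[1][0] = 4 + 0 = 4, A[0][2] + B[2][0] = 0 + 2 = 2) = 2 (attained at k = 0)
  C[0][1] = min over k of (A[0][0] + B[0][1] = 5 + -2 = 3, A[0][1] + B[1][1] = 4 + -1 = 3, A[0][2] + B[2][1] = 0 + -1 = -1) = -1 (attained at k = 2)
  C[0][2] = min over k of (A[0][0] + B[0][2] = 5 + 8 = 13, A[0][1] + B[1][2] = 4 + -1 = 3, A[0][2] + B[2][2] = 0 + -1 = -1) = -1 (attained at k = 2)
  C[1][0] = min over k of (A[1][0] + B[0][0] = 8 + -3 = 5, A[1][1] + B[1][0] = -3 + 0 = -3, A[1][2] + B[2][0] = 5 + 2 = 7) = -3 (attained at k = 1)
  C[1][1] = min over k of (A[1][0] + B[0][1] = 8 + -2 = 6, A[1][1] + B[1][1] = -3 + -1 = -4, A[1][2] + B[2][1] = 5 + -1 = 4) = -4 (attained at k = 1)
  C[1][2] = min over k of (A[1][0] + B[0][2] = 8 + 8 = 16, A[1][1] + B[1][2] = -3 + -1 = -4, A[1][2] + B[2][2] = 5 + -1 = 4) = -4 (attained at k = 1)
  C[2][0] = min over k of (A[2][0] + B[0][0] = 0 + -3 = -3, A[2][1] + B[1][0] = -5 + 0 = -5, A[2][2] + B[2][0] = 4 + 2 = 6) = -5 (attained at k = 1)
  C[2][1] = min over k of (A[2][0] + B[0][1] = 0 + -2 = -2, A[2][1] + B[1][1] = -5 + -1 = -6, A[2][2] + B[2][1] = 4 + -1 = 3) = -6 (attained at k = 1)
  C[2][2] = min over k of (A[2][0] + B[0][2] = 0 + 8 = 8, A[2][1] + B[1][2] = -5 + -1 = -6, A[2][2] + B[2][2] = 4 + -1 = 3) = -6 (attained at k = 1)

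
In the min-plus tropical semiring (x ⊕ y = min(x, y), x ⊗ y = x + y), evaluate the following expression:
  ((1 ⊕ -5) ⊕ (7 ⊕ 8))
((1 ⊕ -5) ⊕ (7 ⊕ 8)) = -5

Expand innermost to outermost. Recall ⊕ takes the minimum of its arguments and ⊗ takes their sum. Working out the expression ((1 ⊕ -5) ⊕ (7 ⊕ 8)) gives -5.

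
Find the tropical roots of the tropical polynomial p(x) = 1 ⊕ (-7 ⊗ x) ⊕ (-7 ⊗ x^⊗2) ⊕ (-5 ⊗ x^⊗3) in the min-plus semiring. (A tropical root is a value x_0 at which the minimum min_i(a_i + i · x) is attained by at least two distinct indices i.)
Roots: {-2, 0, 8}

Each tropical root is a break point of the lower envelope of the lines y = a_i + i · x (there are 4 lines, with slopes 0, 1, ..., 3). Only the lines that attain the minimum somewhere contribute to roots; other lines are dominated. Here the surviving (envelope) indices are i = 3, i = 2, i = 1, i = 0.
Intersections between consecutive envelope lines give the roots: for adjacent envelope indices i < j the intersection is x = (a_i − a_j) / (j − i). Reading off the sorted break points: {-2, 0, 8}.
Verification: at each break x_0, at least two indices attain the minimum of min_i(a_i + i · x_0).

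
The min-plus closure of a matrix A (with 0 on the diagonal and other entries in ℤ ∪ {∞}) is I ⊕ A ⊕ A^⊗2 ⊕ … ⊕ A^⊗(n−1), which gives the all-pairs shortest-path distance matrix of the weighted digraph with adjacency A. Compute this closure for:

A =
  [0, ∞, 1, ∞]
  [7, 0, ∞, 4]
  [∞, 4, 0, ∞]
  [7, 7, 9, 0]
Closure =
  [0, 5, 1, 9]
  [7, 0, 8, 4]
  [11, 4, 0, 8]
  [7, 7, 8, 0]

This is the Floyd-Warshall all-pairs shortest-path computation. For each intermediate vertex k = 0, 1, …, 3, update dist[i][j] ← min(dist[i][j], dist[i][k] + dist[k][j]). The final matrix gives, for each (i, j), the minimum total weight of any directed path from i to j (possibly empty when i = j).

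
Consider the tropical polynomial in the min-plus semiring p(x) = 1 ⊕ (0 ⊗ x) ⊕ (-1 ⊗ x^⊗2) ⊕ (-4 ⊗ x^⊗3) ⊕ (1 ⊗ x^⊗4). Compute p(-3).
p(-3) = -13

A tropical monomial a ⊗ x^⊗i evaluates to a + i · x. Evaluating each term at x = -3:
  Term 0 contributes 1 + 0 · -3 = 1
  Term 1 contributes 0 + 1 · -3 = -3
  Term 2 contributes -1 + 2 · -3 = -7
  Term 3 contributes -4 + 3 · -3 = -13
  Term 4 contributes 1 + 4 · -3 = -11
p(-3) = ⊕ of these = min[1, -3, -7, -13, -11] = -13.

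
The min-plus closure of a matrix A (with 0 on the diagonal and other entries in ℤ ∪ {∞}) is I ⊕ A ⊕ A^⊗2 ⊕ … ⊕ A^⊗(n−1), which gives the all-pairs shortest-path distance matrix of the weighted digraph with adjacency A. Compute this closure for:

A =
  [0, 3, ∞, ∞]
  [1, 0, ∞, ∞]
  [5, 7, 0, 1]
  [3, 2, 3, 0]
Closure =
  [0, 3, ∞, ∞]
  [1, 0, ∞, ∞]
  [4, 3, 0, 1]
  [3, 2, 3, 0]

This is the Floyd-Warshall all-pairs shortest-path computation. For each intermediate vertex k = 0, 1, …, 3, update dist[i][j] ← min(dist[i][j], dist[i][k] + dist[k][j]). The final matrix gives, for each (i, j), the minimum total weight of any directed path from i to j (possibly empty when i = j).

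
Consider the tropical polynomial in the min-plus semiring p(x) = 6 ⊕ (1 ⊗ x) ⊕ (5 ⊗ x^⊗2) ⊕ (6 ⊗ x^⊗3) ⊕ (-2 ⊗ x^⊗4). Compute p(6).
p(6) = 6

A tropical monomial a ⊗ x^⊗i evaluates to a + i · x. Evaluating each term at x = 6:
  Term 0 contributes 6 + 0 · 6 = 6
  Term 1 contributes 1 + 1 · 6 = 7
  Term 2 contributes 5 + 2 · 6 = 17
  Term 3 contributes 6 + 3 · 6 = 24
  Term 4 contributes -2 + 4 · 6 = 22
p(6) = ⊕ of these = min[6, 7, 17, 24, 22] = 6.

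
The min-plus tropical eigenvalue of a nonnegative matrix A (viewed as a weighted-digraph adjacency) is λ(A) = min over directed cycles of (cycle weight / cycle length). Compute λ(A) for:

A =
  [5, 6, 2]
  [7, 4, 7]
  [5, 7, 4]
λ(A) = 7/2

Enumerate directed cycles and compute their means (weight / length). Sample:
  cycle 0 → 0: weight = 5, length = 1, mean = 5/1 ≈ 5.000
  cycle 1 → 1: weight = 4, length = 1, mean = 4/1 ≈ 4.000
  cycle 2 → 2: weight = 4, length = 1, mean = 4/1 ≈ 4.000
  cycle 0 → 1 → 0: weight = 13, length = 2, mean = 13/2 ≈ 6.500
  cycle 0 → 2 → 0: weight = 7, length = 2, mean = 7/2 ≈ 3.500
  cycle 1 → 0 → 1: weight = 13, length = 2, mean = 13/2 ≈ 6.500
Minimum mean = 3.500, attained e.g. along the cycle 0 → 2 → 0 with weight 7 and length 2. So λ(A) = 7/2 = 7/2.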